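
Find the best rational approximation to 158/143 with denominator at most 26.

Expand x = 158/143 as a continued fraction with the Euclidean algorithm:
  158 = 1*143 + 15, so a_0 = 1.
  143 = 9*15 + 8, so a_1 = 9.
  15 = 1*8 + 7, so a_2 = 1.
  8 = 1*7 + 1, so a_3 = 1.
  7 = 7*1 + 0, so a_4 = 7.
so x = [1; 9, 1, 1, 7].
Convergents (p_i = a_i*p_{i-1} + p_{i-2}, q_i = a_i*q_{i-1} + q_{i-2} with p_{-2}=0, p_{-1}=1, q_{-2}=1, q_{-1}=0), until the denominator exceeds 26:
  i=0: a_0=1, p_0 = 1*1 + 0 = 1, q_0 = 1*0 + 1 = 1.
  i=1: a_1=9, p_1 = 9*1 + 1 = 10, q_1 = 9*1 + 0 = 9.
  i=2: a_2=1, p_2 = 1*10 + 1 = 11, q_2 = 1*9 + 1 = 10.
  i=3: a_3=1, p_3 = 1*11 + 10 = 21, q_3 = 1*10 + 9 = 19.
  i=4: a_4=7, p_4 = 7*21 + 11 = 158, q_4 = 7*19 + 10 = 143.
q_4 = 143 > 26, so the last convergent with denominator <= 26 is p_3/q_3 = 21/19.
The closest fraction with denominator <= 26 is either p_3/q_3 or the intermediate fraction (k*p_3 + p_2)/(k*q_3 + q_2) with the largest k >= 1 whose denominator stays <= 26; these approach x as k grows, and every other convergent or intermediate fraction in range is farther away.
Largest k: floor((26 - q_2)/q_3) = floor((26 - 10)/19) = 0.
Since k = 0, no intermediate fraction beyond p_3/q_3 has denominator <= 26, so the convergent 21/19 is the closest (its error is |158*19 - 21*143|/(143*19) = 1/2717).

21/19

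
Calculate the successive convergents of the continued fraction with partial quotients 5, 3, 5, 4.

Using the convergent recurrence p_i = a_i*p_{i-1} + p_{i-2}, q_i = a_i*q_{i-1} + q_{i-2} with p_{-2}=0, p_{-1}=1, q_{-2}=1, q_{-1}=0:
  i=0: a_0=5, p_0 = 5*1 + 0 = 5, q_0 = 5*0 + 1 = 1.
  i=1: a_1=3, p_1 = 3*5 + 1 = 16, q_1 = 3*1 + 0 = 3.
  i=2: a_2=5, p_2 = 5*16 + 5 = 85, q_2 = 5*3 + 1 = 16.
  i=3: a_3=4, p_3 = 4*85 + 16 = 356, q_3 = 4*16 + 3 = 67.

5/1, 16/3, 85/16, 356/67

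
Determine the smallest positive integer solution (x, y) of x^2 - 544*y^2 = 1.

First expand sqrt(544) as a continued fraction. With x_i = (sqrt(544) + m_i)/d_i and (m_0, d_0) = (0, 1): a_0 = floor(sqrt(544)) = 23, since 23^2 = 529 <= 544 < 576 = 24^2.
Iterate m_{i+1} = d_i*a_i - m_i, d_{i+1} = (544 - m_{i+1}^2)/d_i, a_{i+1} = floor((a_0 + m_{i+1})/d_{i+1}):
  m_1 = 1*23 - 0 = 23, d_1 = (544 - 23^2)/1 = 15/1 = 15, a_1 = floor((23 + 23)/15) = 3.
  m_2 = 15*3 - 23 = 22, d_2 = (544 - 22^2)/15 = 60/15 = 4, a_2 = floor((23 + 22)/4) = 11.
  m_3 = 4*11 - 22 = 22, d_3 = (544 - 22^2)/4 = 60/4 = 15, a_3 = floor((23 + 22)/15) = 3.
  m_4 = 15*3 - 22 = 23, d_4 = (544 - 23^2)/15 = 15/15 = 1, a_4 = floor((23 + 23)/1) = 46.
  m_5 = 1*46 - 23 = 23, d_5 = (544 - 23^2)/1 = 15/1 = 15: (m_5, d_5) = (m_1, d_1) = (23, 15), so from here the quotients repeat a_1, ..., a_4; the period length is 4.
So sqrt(544) = [23; (3, 11, 3, 46)] with period length k = 4.
k is even, so the fundamental solution of x^2 - 544y^2 = 1 is (p_{k-1}, q_{k-1}) = (p_3, q_3); compute convergents through index 3.
Convergents (p_i = a_i*p_{i-1} + p_{i-2}, q_i = a_i*q_{i-1} + q_{i-2} with p_{-2}=0, p_{-1}=1, q_{-2}=1, q_{-1}=0):
  i=0: a_0=23, p_0 = 23*1 + 0 = 23, q_0 = 23*0 + 1 = 1.
  i=1: a_1=3, p_1 = 3*23 + 1 = 70, q_1 = 3*1 + 0 = 3.
  i=2: a_2=11, p_2 = 11*70 + 23 = 793, q_2 = 11*3 + 1 = 34.
  i=3: a_3=3, p_3 = 3*793 + 70 = 2449, q_3 = 3*34 + 3 = 105.
Check: 2449^2 - 544*105^2 = 5997601 - 5997600 = 1, so (x, y) = (2449, 105) solves the equation, and by the theorem it is the least positive solution.

(x, y) = (2449, 105)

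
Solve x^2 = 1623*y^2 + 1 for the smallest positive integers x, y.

First expand sqrt(1623) as a continued fraction. With x_i = (sqrt(1623) + m_i)/d_i and (m_0, d_0) = (0, 1): a_0 = floor(sqrt(1623)) = 40, since 40^2 = 1600 <= 1623 < 1681 = 41^2.
Iterate m_{i+1} = d_i*a_i - m_i, d_{i+1} = (1623 - m_{i+1}^2)/d_i, a_{i+1} = floor((a_0 + m_{i+1})/d_{i+1}):
  m_1 = 1*40 - 0 = 40, d_1 = (1623 - 40^2)/1 = 23/1 = 23, a_1 = floor((40 + 40)/23) = 3.
  m_2 = 23*3 - 40 = 29, d_2 = (1623 - 29^2)/23 = 782/23 = 34, a_2 = floor((40 + 29)/34) = 2.
  m_3 = 34*2 - 29 = 39, d_3 = (1623 - 39^2)/34 = 102/34 = 3, a_3 = floor((40 + 39)/3) = 26.
  m_4 = 3*26 - 39 = 39, d_4 = (1623 - 39^2)/3 = 102/3 = 34, a_4 = floor((40 + 39)/34) = 2.
  m_5 = 34*2 - 39 = 29, d_5 = (1623 - 29^2)/34 = 782/34 = 23, a_5 = floor((40 + 29)/23) = 3.
  m_6 = 23*3 - 29 = 40, d_6 = (1623 - 40^2)/23 = 23/23 = 1, a_6 = floor((40 + 40)/1) = 80.
  m_7 = 1*80 - 40 = 40, d_7 = (1623 - 40^2)/1 = 23/1 = 23: (m_7, d_7) = (m_1, d_1) = (40, 23), so from here the quotients repeat a_1, ..., a_6; the period length is 6.
So sqrt(1623) = [40; (3, 2, 26, 2, 3, 80)] with period length k = 6.
k is even, so the fundamental solution of x^2 - 1623y^2 = 1 is (p_{k-1}, q_{k-1}) = (p_5, q_5); compute convergents through index 5.
Convergents (p_i = a_i*p_{i-1} + p_{i-2}, q_i = a_i*q_{i-1} + q_{i-2} with p_{-2}=0, p_{-1}=1, q_{-2}=1, q_{-1}=0):
  i=0: a_0=40, p_0 = 40*1 + 0 = 40, q_0 = 40*0 + 1 = 1.
  i=1: a_1=3, p_1 = 3*40 + 1 = 121, q_1 = 3*1 + 0 = 3.
  i=2: a_2=2, p_2 = 2*121 + 40 = 282, q_2 = 2*3 + 1 = 7.
  i=3: a_3=26, p_3 = 26*282 + 121 = 7453, q_3 = 26*7 + 3 = 185.
  i=4: a_4=2, p_4 = 2*7453 + 282 = 15188, q_4 = 2*185 + 7 = 377.
  i=5: a_5=3, p_5 = 3*15188 + 7453 = 53017, q_5 = 3*377 + 185 = 1316.
Check: 53017^2 - 1623*1316^2 = 2810802289 - 2810802288 = 1, so (x, y) = (53017, 1316) solves the equation, and by the theorem it is the least positive solution.

(x, y) = (53017, 1316)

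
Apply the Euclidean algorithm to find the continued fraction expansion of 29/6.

Run the Euclidean algorithm on 29 and 6; the successive quotients are the partial quotients a_0, a_1, ... (each step inverts the fractional part left over by the previous one):
  29 = 4*6 + 5, so a_0 = 4.
  6 = 1*5 + 1, so a_1 = 1.
  5 = 5*1 + 0, so a_2 = 5.
The remainder reaches 0 after 3 divisions, so the expansion has 3 partial quotients, read off in order.

[4; 1, 5]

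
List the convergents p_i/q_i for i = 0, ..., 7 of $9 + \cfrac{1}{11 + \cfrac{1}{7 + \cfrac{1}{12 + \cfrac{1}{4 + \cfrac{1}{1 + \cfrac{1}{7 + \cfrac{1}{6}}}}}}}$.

9/1, 100/11, 709/78, 8608/947, 35141/3866, 43749/4813, 341384/37557, 2092053/230155

Using the convergent recurrence p_i = a_i*p_{i-1} + p_{i-2}, q_i = a_i*q_{i-1} + q_{i-2} with p_{-2}=0, p_{-1}=1, q_{-2}=1, q_{-1}=0:
  i=0: a_0=9, p_0 = 9*1 + 0 = 9, q_0 = 9*0 + 1 = 1.
  i=1: a_1=11, p_1 = 11*9 + 1 = 100, q_1 = 11*1 + 0 = 11.
  i=2: a_2=7, p_2 = 7*100 + 9 = 709, q_2 = 7*11 + 1 = 78.
  i=3: a_3=12, p_3 = 12*709 + 100 = 8608, q_3 = 12*78 + 11 = 947.
  i=4: a_4=4, p_4 = 4*8608 + 709 = 35141, q_4 = 4*947 + 78 = 3866.
  i=5: a_5=1, p_5 = 1*35141 + 8608 = 43749, q_5 = 1*3866 + 947 = 4813.
  i=6: a_6=7, p_6 = 7*43749 + 35141 = 341384, q_6 = 7*4813 + 3866 = 37557.
  i=7: a_7=6, p_7 = 6*341384 + 43749 = 2092053, q_7 = 6*37557 + 4813 = 230155.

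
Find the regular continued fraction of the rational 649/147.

[4; 2, 2, 2, 3, 1, 2]

Run the Euclidean algorithm on 649 and 147; the successive quotients are the partial quotients a_0, a_1, ... (each step inverts the fractional part left over by the previous one):
  649 = 4*147 + 61, so a_0 = 4.
  147 = 2*61 + 25, so a_1 = 2.
  61 = 2*25 + 11, so a_2 = 2.
  25 = 2*11 + 3, so a_3 = 2.
  11 = 3*3 + 2, so a_4 = 3.
  3 = 1*2 + 1, so a_5 = 1.
  2 = 2*1 + 0, so a_6 = 2.
The remainder reaches 0 after 7 divisions, so the expansion has 7 partial quotients, read off in order.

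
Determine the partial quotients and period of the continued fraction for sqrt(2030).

[45; (18, 90)]

Write x_i = (sqrt(2030) + m_i)/d_i with (m_0, d_0) = (0, 1). a_0 = floor(sqrt(2030)) = 45, since 45^2 = 2025 <= 2030 < 2116 = 46^2.
Iterate m_{i+1} = d_i*a_i - m_i, d_{i+1} = (2030 - m_{i+1}^2)/d_i, a_{i+1} = floor((a_0 + m_{i+1})/d_{i+1}):
  m_1 = 1*45 - 0 = 45, d_1 = (2030 - 45^2)/1 = 5/1 = 5, a_1 = floor((45 + 45)/5) = 18.
  m_2 = 5*18 - 45 = 45, d_2 = (2030 - 45^2)/5 = 5/5 = 1, a_2 = floor((45 + 45)/1) = 90.
  m_3 = 1*90 - 45 = 45, d_3 = (2030 - 45^2)/1 = 5/1 = 5: (m_3, d_3) = (m_1, d_1) = (45, 5), so from here the quotients repeat a_1, a_2; the period length is 2.
Hence the expansion of sqrt(2030) is a_0 = 45 followed by the repeating block 18, 90 (period 2).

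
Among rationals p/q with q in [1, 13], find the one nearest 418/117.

25/7

Expand x = 418/117 as a continued fraction with the Euclidean algorithm:
  418 = 3*117 + 67, so a_0 = 3.
  117 = 1*67 + 50, so a_1 = 1.
  67 = 1*50 + 17, so a_2 = 1.
  50 = 2*17 + 16, so a_3 = 2.
  17 = 1*16 + 1, so a_4 = 1.
  16 = 16*1 + 0, so a_5 = 16.
so x = [3; 1, 1, 2, 1, 16].
Convergents (p_i = a_i*p_{i-1} + p_{i-2}, q_i = a_i*q_{i-1} + q_{i-2} with p_{-2}=0, p_{-1}=1, q_{-2}=1, q_{-1}=0), until the denominator exceeds 13:
  i=0: a_0=3, p_0 = 3*1 + 0 = 3, q_0 = 3*0 + 1 = 1.
  i=1: a_1=1, p_1 = 1*3 + 1 = 4, q_1 = 1*1 + 0 = 1.
  i=2: a_2=1, p_2 = 1*4 + 3 = 7, q_2 = 1*1 + 1 = 2.
  i=3: a_3=2, p_3 = 2*7 + 4 = 18, q_3 = 2*2 + 1 = 5.
  i=4: a_4=1, p_4 = 1*18 + 7 = 25, q_4 = 1*5 + 2 = 7.
  i=5: a_5=16, p_5 = 16*25 + 18 = 418, q_5 = 16*7 + 5 = 117.
q_5 = 117 > 13, so the last convergent with denominator <= 13 is p_4/q_4 = 25/7.
The closest fraction with denominator <= 13 is either p_4/q_4 or the intermediate fraction (k*p_4 + p_3)/(k*q_4 + q_3) with the largest k >= 1 whose denominator stays <= 13; these approach x as k grows, and every other convergent or intermediate fraction in range is farther away.
Largest k: floor((13 - q_3)/q_4) = floor((13 - 5)/7) = 1.
That gives (1*25 + 18)/(1*7 + 5) = 43/12.
Compare the errors: |x - 25/7| = |418*7 - 25*117|/(117*7) = 1/819, and |x - 43/12| = |418*12 - 43*117|/(117*12) = 15/1404.
Cross-multiplying, 1*1404 = 1404 < 12285 = 15*819, so 1/819 is smaller: the convergent 25/7 is closer to x than 43/12.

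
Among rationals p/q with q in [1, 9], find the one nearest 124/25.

Expand x = 124/25 as a continued fraction with the Euclidean algorithm:
  124 = 4*25 + 24, so a_0 = 4.
  25 = 1*24 + 1, so a_1 = 1.
  24 = 24*1 + 0, so a_2 = 24.
so x = [4; 1, 24].
Convergents (p_i = a_i*p_{i-1} + p_{i-2}, q_i = a_i*q_{i-1} + q_{i-2} with p_{-2}=0, p_{-1}=1, q_{-2}=1, q_{-1}=0), until the denominator exceeds 9:
  i=0: a_0=4, p_0 = 4*1 + 0 = 4, q_0 = 4*0 + 1 = 1.
  i=1: a_1=1, p_1 = 1*4 + 1 = 5, q_1 = 1*1 + 0 = 1.
  i=2: a_2=24, p_2 = 24*5 + 4 = 124, q_2 = 24*1 + 1 = 25.
q_2 = 25 > 9, so the last convergent with denominator <= 9 is p_1/q_1 = 5/1.
The closest fraction with denominator <= 9 is either p_1/q_1 or the intermediate fraction (k*p_1 + p_0)/(k*q_1 + q_0) with the largest k >= 1 whose denominator stays <= 9; these approach x as k grows, and every other convergent or intermediate fraction in range is farther away.
Largest k: floor((9 - q_0)/q_1) = floor((9 - 1)/1) = 8.
That gives (8*5 + 4)/(8*1 + 1) = 44/9.
Compare the errors: |x - 5/1| = |124*1 - 5*25|/(25*1) = 1/25, and |x - 44/9| = |124*9 - 44*25|/(25*9) = 16/225.
Cross-multiplying, 1*225 = 225 < 400 = 16*25, so 1/25 is smaller: the convergent 5/1 is closer to x than 44/9.

5/1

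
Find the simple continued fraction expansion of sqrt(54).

Write x_i = (sqrt(54) + m_i)/d_i with (m_0, d_0) = (0, 1). a_0 = floor(sqrt(54)) = 7, since 7^2 = 49 <= 54 < 64 = 8^2.
Iterate m_{i+1} = d_i*a_i - m_i, d_{i+1} = (54 - m_{i+1}^2)/d_i, a_{i+1} = floor((a_0 + m_{i+1})/d_{i+1}):
  m_1 = 1*7 - 0 = 7, d_1 = (54 - 7^2)/1 = 5/1 = 5, a_1 = floor((7 + 7)/5) = 2.
  m_2 = 5*2 - 7 = 3, d_2 = (54 - 3^2)/5 = 45/5 = 9, a_2 = floor((7 + 3)/9) = 1.
  m_3 = 9*1 - 3 = 6, d_3 = (54 - 6^2)/9 = 18/9 = 2, a_3 = floor((7 + 6)/2) = 6.
  m_4 = 2*6 - 6 = 6, d_4 = (54 - 6^2)/2 = 18/2 = 9, a_4 = floor((7 + 6)/9) = 1.
  m_5 = 9*1 - 6 = 3, d_5 = (54 - 3^2)/9 = 45/9 = 5, a_5 = floor((7 + 3)/5) = 2.
  m_6 = 5*2 - 3 = 7, d_6 = (54 - 7^2)/5 = 5/5 = 1, a_6 = floor((7 + 7)/1) = 14.
  m_7 = 1*14 - 7 = 7, d_7 = (54 - 7^2)/1 = 5/1 = 5: (m_7, d_7) = (m_1, d_1) = (7, 5), so from here the quotients repeat a_1, ..., a_6; the period length is 6.
Hence the expansion of sqrt(54) is a_0 = 7 followed by the repeating block 2, 1, 6, 1, 2, 14 (period 6).

[7; (2, 1, 6, 1, 2, 14)]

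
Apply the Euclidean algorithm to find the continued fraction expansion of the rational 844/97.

Run the Euclidean algorithm on 844 and 97; the successive quotients are the partial quotients a_0, a_1, ... (each step inverts the fractional part left over by the previous one):
  844 = 8*97 + 68, so a_0 = 8.
  97 = 1*68 + 29, so a_1 = 1.
  68 = 2*29 + 10, so a_2 = 2.
  29 = 2*10 + 9, so a_3 = 2.
  10 = 1*9 + 1, so a_4 = 1.
  9 = 9*1 + 0, so a_5 = 9.
The remainder reaches 0 after 6 divisions, so the expansion has 6 partial quotients, read off in order.

[8; 1, 2, 2, 1, 9]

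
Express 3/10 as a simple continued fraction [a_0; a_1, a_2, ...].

[0; 3, 3]

Run the Euclidean algorithm on 3 and 10; the successive quotients are the partial quotients a_0, a_1, ... (each step inverts the fractional part left over by the previous one):
  3 = 0*10 + 3, so a_0 = 0.
  10 = 3*3 + 1, so a_1 = 3.
  3 = 3*1 + 0, so a_2 = 3.
The remainder reaches 0 after 3 divisions, so the expansion has 3 partial quotients, read off in order.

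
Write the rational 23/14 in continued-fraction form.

[1; 1, 1, 1, 4]

Run the Euclidean algorithm on 23 and 14; the successive quotients are the partial quotients a_0, a_1, ... (each step inverts the fractional part left over by the previous one):
  23 = 1*14 + 9, so a_0 = 1.
  14 = 1*9 + 5, so a_1 = 1.
  9 = 1*5 + 4, so a_2 = 1.
  5 = 1*4 + 1, so a_3 = 1.
  4 = 4*1 + 0, so a_4 = 4.
The remainder reaches 0 after 5 divisions, so the expansion has 5 partial quotients, read off in order.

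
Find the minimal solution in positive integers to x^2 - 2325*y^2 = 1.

(x, y) = (12151, 252)

First expand sqrt(2325) as a continued fraction. With x_i = (sqrt(2325) + m_i)/d_i and (m_0, d_0) = (0, 1): a_0 = floor(sqrt(2325)) = 48, since 48^2 = 2304 <= 2325 < 2401 = 49^2.
Iterate m_{i+1} = d_i*a_i - m_i, d_{i+1} = (2325 - m_{i+1}^2)/d_i, a_{i+1} = floor((a_0 + m_{i+1})/d_{i+1}):
  m_1 = 1*48 - 0 = 48, d_1 = (2325 - 48^2)/1 = 21/1 = 21, a_1 = floor((48 + 48)/21) = 4.
  m_2 = 21*4 - 48 = 36, d_2 = (2325 - 36^2)/21 = 1029/21 = 49, a_2 = floor((48 + 36)/49) = 1.
  m_3 = 49*1 - 36 = 13, d_3 = (2325 - 13^2)/49 = 2156/49 = 44, a_3 = floor((48 + 13)/44) = 1.
  m_4 = 44*1 - 13 = 31, d_4 = (2325 - 31^2)/44 = 1364/44 = 31, a_4 = floor((48 + 31)/31) = 2.
  m_5 = 31*2 - 31 = 31, d_5 = (2325 - 31^2)/31 = 1364/31 = 44, a_5 = floor((48 + 31)/44) = 1.
  m_6 = 44*1 - 31 = 13, d_6 = (2325 - 13^2)/44 = 2156/44 = 49, a_6 = floor((48 + 13)/49) = 1.
  m_7 = 49*1 - 13 = 36, d_7 = (2325 - 36^2)/49 = 1029/49 = 21, a_7 = floor((48 + 36)/21) = 4.
  m_8 = 21*4 - 36 = 48, d_8 = (2325 - 48^2)/21 = 21/21 = 1, a_8 = floor((48 + 48)/1) = 96.
  m_9 = 1*96 - 48 = 48, d_9 = (2325 - 48^2)/1 = 21/1 = 21: (m_9, d_9) = (m_1, d_1) = (48, 21), so from here the quotients repeat a_1, ..., a_8; the period length is 8.
So sqrt(2325) = [48; (4, 1, 1, 2, 1, 1, 4, 96)] with period length k = 8.
k is even, so the fundamental solution of x^2 - 2325y^2 = 1 is (p_{k-1}, q_{k-1}) = (p_7, q_7); compute convergents through index 7.
Convergents (p_i = a_i*p_{i-1} + p_{i-2}, q_i = a_i*q_{i-1} + q_{i-2} with p_{-2}=0, p_{-1}=1, q_{-2}=1, q_{-1}=0):
  i=0: a_0=48, p_0 = 48*1 + 0 = 48, q_0 = 48*0 + 1 = 1.
  i=1: a_1=4, p_1 = 4*48 + 1 = 193, q_1 = 4*1 + 0 = 4.
  i=2: a_2=1, p_2 = 1*193 + 48 = 241, q_2 = 1*4 + 1 = 5.
  i=3: a_3=1, p_3 = 1*241 + 193 = 434, q_3 = 1*5 + 4 = 9.
  i=4: a_4=2, p_4 = 2*434 + 241 = 1109, q_4 = 2*9 + 5 = 23.
  i=5: a_5=1, p_5 = 1*1109 + 434 = 1543, q_5 = 1*23 + 9 = 32.
  i=6: a_6=1, p_6 = 1*1543 + 1109 = 2652, q_6 = 1*32 + 23 = 55.
  i=7: a_7=4, p_7 = 4*2652 + 1543 = 12151, q_7 = 4*55 + 32 = 252.
Check: 12151^2 - 2325*252^2 = 147646801 - 147646800 = 1, so (x, y) = (12151, 252) solves the equation, and by the theorem it is the least positive solution.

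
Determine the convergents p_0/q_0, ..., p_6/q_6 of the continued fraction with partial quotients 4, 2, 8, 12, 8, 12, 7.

Using the convergent recurrence p_i = a_i*p_{i-1} + p_{i-2}, q_i = a_i*q_{i-1} + q_{i-2} with p_{-2}=0, p_{-1}=1, q_{-2}=1, q_{-1}=0:
  i=0: a_0=4, p_0 = 4*1 + 0 = 4, q_0 = 4*0 + 1 = 1.
  i=1: a_1=2, p_1 = 2*4 + 1 = 9, q_1 = 2*1 + 0 = 2.
  i=2: a_2=8, p_2 = 8*9 + 4 = 76, q_2 = 8*2 + 1 = 17.
  i=3: a_3=12, p_3 = 12*76 + 9 = 921, q_3 = 12*17 + 2 = 206.
  i=4: a_4=8, p_4 = 8*921 + 76 = 7444, q_4 = 8*206 + 17 = 1665.
  i=5: a_5=12, p_5 = 12*7444 + 921 = 90249, q_5 = 12*1665 + 206 = 20186.
  i=6: a_6=7, p_6 = 7*90249 + 7444 = 639187, q_6 = 7*20186 + 1665 = 142967.

4/1, 9/2, 76/17, 921/206, 7444/1665, 90249/20186, 639187/142967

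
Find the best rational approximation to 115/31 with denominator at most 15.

Expand x = 115/31 as a continued fraction with the Euclidean algorithm:
  115 = 3*31 + 22, so a_0 = 3.
  31 = 1*22 + 9, so a_1 = 1.
  22 = 2*9 + 4, so a_2 = 2.
  9 = 2*4 + 1, so a_3 = 2.
  4 = 4*1 + 0, so a_4 = 4.
so x = [3; 1, 2, 2, 4].
Convergents (p_i = a_i*p_{i-1} + p_{i-2}, q_i = a_i*q_{i-1} + q_{i-2} with p_{-2}=0, p_{-1}=1, q_{-2}=1, q_{-1}=0), until the denominator exceeds 15:
  i=0: a_0=3, p_0 = 3*1 + 0 = 3, q_0 = 3*0 + 1 = 1.
  i=1: a_1=1, p_1 = 1*3 + 1 = 4, q_1 = 1*1 + 0 = 1.
  i=2: a_2=2, p_2 = 2*4 + 3 = 11, q_2 = 2*1 + 1 = 3.
  i=3: a_3=2, p_3 = 2*11 + 4 = 26, q_3 = 2*3 + 1 = 7.
  i=4: a_4=4, p_4 = 4*26 + 11 = 115, q_4 = 4*7 + 3 = 31.
q_4 = 31 > 15, so the last convergent with denominator <= 15 is p_3/q_3 = 26/7.
The closest fraction with denominator <= 15 is either p_3/q_3 or the intermediate fraction (k*p_3 + p_2)/(k*q_3 + q_2) with the largest k >= 1 whose denominator stays <= 15; these approach x as k grows, and every other convergent or intermediate fraction in range is farther away.
Largest k: floor((15 - q_2)/q_3) = floor((15 - 3)/7) = 1.
That gives (1*26 + 11)/(1*7 + 3) = 37/10.
Compare the errors: |x - 26/7| = |115*7 - 26*31|/(31*7) = 1/217, and |x - 37/10| = |115*10 - 37*31|/(31*10) = 3/310.
Cross-multiplying, 1*310 = 310 < 651 = 3*217, so 1/217 is smaller: the convergent 26/7 is closer to x than 37/10.

26/7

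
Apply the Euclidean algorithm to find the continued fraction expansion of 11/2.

[5; 2]

Run the Euclidean algorithm on 11 and 2; the successive quotients are the partial quotients a_0, a_1, ... (each step inverts the fractional part left over by the previous one):
  11 = 5*2 + 1, so a_0 = 5.
  2 = 2*1 + 0, so a_1 = 2.
The remainder reaches 0 after 2 divisions, so the expansion has 2 partial quotients, read off in order.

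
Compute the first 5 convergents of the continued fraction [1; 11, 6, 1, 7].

1/1, 12/11, 73/67, 85/78, 668/613

Using the convergent recurrence p_i = a_i*p_{i-1} + p_{i-2}, q_i = a_i*q_{i-1} + q_{i-2} with p_{-2}=0, p_{-1}=1, q_{-2}=1, q_{-1}=0:
  i=0: a_0=1, p_0 = 1*1 + 0 = 1, q_0 = 1*0 + 1 = 1.
  i=1: a_1=11, p_1 = 11*1 + 1 = 12, q_1 = 11*1 + 0 = 11.
  i=2: a_2=6, p_2 = 6*12 + 1 = 73, q_2 = 6*11 + 1 = 67.
  i=3: a_3=1, p_3 = 1*73 + 12 = 85, q_3 = 1*67 + 11 = 78.
  i=4: a_4=7, p_4 = 7*85 + 73 = 668, q_4 = 7*78 + 67 = 613.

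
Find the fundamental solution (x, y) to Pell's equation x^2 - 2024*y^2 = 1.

First expand sqrt(2024) as a continued fraction. With x_i = (sqrt(2024) + m_i)/d_i and (m_0, d_0) = (0, 1): a_0 = floor(sqrt(2024)) = 44, since 44^2 = 1936 <= 2024 < 2025 = 45^2.
Iterate m_{i+1} = d_i*a_i - m_i, d_{i+1} = (2024 - m_{i+1}^2)/d_i, a_{i+1} = floor((a_0 + m_{i+1})/d_{i+1}):
  m_1 = 1*44 - 0 = 44, d_1 = (2024 - 44^2)/1 = 88/1 = 88, a_1 = floor((44 + 44)/88) = 1.
  m_2 = 88*1 - 44 = 44, d_2 = (2024 - 44^2)/88 = 88/88 = 1, a_2 = floor((44 + 44)/1) = 88.
  m_3 = 1*88 - 44 = 44, d_3 = (2024 - 44^2)/1 = 88/1 = 88: (m_3, d_3) = (m_1, d_1) = (44, 88), so from here the quotients repeat a_1, a_2; the period length is 2.
So sqrt(2024) = [44; (1, 88)] with period length k = 2.
k is even, so the fundamental solution of x^2 - 2024y^2 = 1 is (p_{k-1}, q_{k-1}) = (p_1, q_1); compute convergents through index 1.
Convergents (p_i = a_i*p_{i-1} + p_{i-2}, q_i = a_i*q_{i-1} + q_{i-2} with p_{-2}=0, p_{-1}=1, q_{-2}=1, q_{-1}=0):
  i=0: a_0=44, p_0 = 44*1 + 0 = 44, q_0 = 44*0 + 1 = 1.
  i=1: a_1=1, p_1 = 1*44 + 1 = 45, q_1 = 1*1 + 0 = 1.
Check: 45^2 - 2024*1^2 = 2025 - 2024 = 1, so (x, y) = (45, 1) solves the equation, and by the theorem it is the least positive solution.

(x, y) = (45, 1)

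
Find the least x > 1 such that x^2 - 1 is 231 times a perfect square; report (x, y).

First expand sqrt(231) as a continued fraction. With x_i = (sqrt(231) + m_i)/d_i and (m_0, d_0) = (0, 1): a_0 = floor(sqrt(231)) = 15, since 15^2 = 225 <= 231 < 256 = 16^2.
Iterate m_{i+1} = d_i*a_i - m_i, d_{i+1} = (231 - m_{i+1}^2)/d_i, a_{i+1} = floor((a_0 + m_{i+1})/d_{i+1}):
  m_1 = 1*15 - 0 = 15, d_1 = (231 - 15^2)/1 = 6/1 = 6, a_1 = floor((15 + 15)/6) = 5.
  m_2 = 6*5 - 15 = 15, d_2 = (231 - 15^2)/6 = 6/6 = 1, a_2 = floor((15 + 15)/1) = 30.
  m_3 = 1*30 - 15 = 15, d_3 = (231 - 15^2)/1 = 6/1 = 6: (m_3, d_3) = (m_1, d_1) = (15, 6), so from here the quotients repeat a_1, a_2; the period length is 2.
So sqrt(231) = [15; (5, 30)] with period length k = 2.
k is even, so the fundamental solution of x^2 - 231y^2 = 1 is (p_{k-1}, q_{k-1}) = (p_1, q_1); compute convergents through index 1.
Convergents (p_i = a_i*p_{i-1} + p_{i-2}, q_i = a_i*q_{i-1} + q_{i-2} with p_{-2}=0, p_{-1}=1, q_{-2}=1, q_{-1}=0):
  i=0: a_0=15, p_0 = 15*1 + 0 = 15, q_0 = 15*0 + 1 = 1.
  i=1: a_1=5, p_1 = 5*15 + 1 = 76, q_1 = 5*1 + 0 = 5.
Check: 76^2 - 231*5^2 = 5776 - 5775 = 1, so (x, y) = (76, 5) solves the equation, and by the theorem it is the least positive solution.

(x, y) = (76, 5)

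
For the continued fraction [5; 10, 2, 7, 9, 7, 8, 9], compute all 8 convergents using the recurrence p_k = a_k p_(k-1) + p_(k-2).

Using the convergent recurrence p_i = a_i*p_{i-1} + p_{i-2}, q_i = a_i*q_{i-1} + q_{i-2} with p_{-2}=0, p_{-1}=1, q_{-2}=1, q_{-1}=0:
  i=0: a_0=5, p_0 = 5*1 + 0 = 5, q_0 = 5*0 + 1 = 1.
  i=1: a_1=10, p_1 = 10*5 + 1 = 51, q_1 = 10*1 + 0 = 10.
  i=2: a_2=2, p_2 = 2*51 + 5 = 107, q_2 = 2*10 + 1 = 21.
  i=3: a_3=7, p_3 = 7*107 + 51 = 800, q_3 = 7*21 + 10 = 157.
  i=4: a_4=9, p_4 = 9*800 + 107 = 7307, q_4 = 9*157 + 21 = 1434.
  i=5: a_5=7, p_5 = 7*7307 + 800 = 51949, q_5 = 7*1434 + 157 = 10195.
  i=6: a_6=8, p_6 = 8*51949 + 7307 = 422899, q_6 = 8*10195 + 1434 = 82994.
  i=7: a_7=9, p_7 = 9*422899 + 51949 = 3858040, q_7 = 9*82994 + 10195 = 757141.

5/1, 51/10, 107/21, 800/157, 7307/1434, 51949/10195, 422899/82994, 3858040/757141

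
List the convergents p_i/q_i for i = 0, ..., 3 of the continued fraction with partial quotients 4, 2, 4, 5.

Using the convergent recurrence p_i = a_i*p_{i-1} + p_{i-2}, q_i = a_i*q_{i-1} + q_{i-2} with p_{-2}=0, p_{-1}=1, q_{-2}=1, q_{-1}=0:
  i=0: a_0=4, p_0 = 4*1 + 0 = 4, q_0 = 4*0 + 1 = 1.
  i=1: a_1=2, p_1 = 2*4 + 1 = 9, q_1 = 2*1 + 0 = 2.
  i=2: a_2=4, p_2 = 4*9 + 4 = 40, q_2 = 4*2 + 1 = 9.
  i=3: a_3=5, p_3 = 5*40 + 9 = 209, q_3 = 5*9 + 2 = 47.

4/1, 9/2, 40/9, 209/47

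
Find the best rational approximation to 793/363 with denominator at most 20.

Expand x = 793/363 as a continued fraction with the Euclidean algorithm:
  793 = 2*363 + 67, so a_0 = 2.
  363 = 5*67 + 28, so a_1 = 5.
  67 = 2*28 + 11, so a_2 = 2.
  28 = 2*11 + 6, so a_3 = 2.
  11 = 1*6 + 5, so a_4 = 1.
  6 = 1*5 + 1, so a_5 = 1.
  5 = 5*1 + 0, so a_6 = 5.
so x = [2; 5, 2, 2, 1, 1, 5].
Convergents (p_i = a_i*p_{i-1} + p_{i-2}, q_i = a_i*q_{i-1} + q_{i-2} with p_{-2}=0, p_{-1}=1, q_{-2}=1, q_{-1}=0), until the denominator exceeds 20:
  i=0: a_0=2, p_0 = 2*1 + 0 = 2, q_0 = 2*0 + 1 = 1.
  i=1: a_1=5, p_1 = 5*2 + 1 = 11, q_1 = 5*1 + 0 = 5.
  i=2: a_2=2, p_2 = 2*11 + 2 = 24, q_2 = 2*5 + 1 = 11.
  i=3: a_3=2, p_3 = 2*24 + 11 = 59, q_3 = 2*11 + 5 = 27.
q_3 = 27 > 20, so the last convergent with denominator <= 20 is p_2/q_2 = 24/11.
The closest fraction with denominator <= 20 is either p_2/q_2 or the intermediate fraction (k*p_2 + p_1)/(k*q_2 + q_1) with the largest k >= 1 whose denominator stays <= 20; these approach x as k grows, and every other convergent or intermediate fraction in range is farther away.
Largest k: floor((20 - q_1)/q_2) = floor((20 - 5)/11) = 1.
That gives (1*24 + 11)/(1*11 + 5) = 35/16.
Compare the errors: |x - 24/11| = |793*11 - 24*363|/(363*11) = 11/3993, and |x - 35/16| = |793*16 - 35*363|/(363*16) = 17/5808.
Cross-multiplying, 11*5808 = 63888 < 67881 = 17*3993, so 11/3993 is smaller: the convergent 24/11 is closer to x than 35/16.

24/11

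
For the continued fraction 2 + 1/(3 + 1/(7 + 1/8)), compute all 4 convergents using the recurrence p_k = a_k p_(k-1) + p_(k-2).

Using the convergent recurrence p_i = a_i*p_{i-1} + p_{i-2}, q_i = a_i*q_{i-1} + q_{i-2} with p_{-2}=0, p_{-1}=1, q_{-2}=1, q_{-1}=0:
  i=0: a_0=2, p_0 = 2*1 + 0 = 2, q_0 = 2*0 + 1 = 1.
  i=1: a_1=3, p_1 = 3*2 + 1 = 7, q_1 = 3*1 + 0 = 3.
  i=2: a_2=7, p_2 = 7*7 + 2 = 51, q_2 = 7*3 + 1 = 22.
  i=3: a_3=8, p_3 = 8*51 + 7 = 415, q_3 = 8*22 + 3 = 179.

2/1, 7/3, 51/22, 415/179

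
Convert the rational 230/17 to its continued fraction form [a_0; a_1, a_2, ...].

[13; 1, 1, 8]

Run the Euclidean algorithm on 230 and 17; the successive quotients are the partial quotients a_0, a_1, ... (each step inverts the fractional part left over by the previous one):
  230 = 13*17 + 9, so a_0 = 13.
  17 = 1*9 + 8, so a_1 = 1.
  9 = 1*8 + 1, so a_2 = 1.
  8 = 8*1 + 0, so a_3 = 8.
The remainder reaches 0 after 4 divisions, so the expansion has 4 partial quotients, read off in order.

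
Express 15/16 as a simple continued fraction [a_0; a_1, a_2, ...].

[0; 1, 15]

Run the Euclidean algorithm on 15 and 16; the successive quotients are the partial quotients a_0, a_1, ... (each step inverts the fractional part left over by the previous one):
  15 = 0*16 + 15, so a_0 = 0.
  16 = 1*15 + 1, so a_1 = 1.
  15 = 15*1 + 0, so a_2 = 15.
The remainder reaches 0 after 3 divisions, so the expansion has 3 partial quotients, read off in order.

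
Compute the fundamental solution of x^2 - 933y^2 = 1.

First expand sqrt(933) as a continued fraction. With x_i = (sqrt(933) + m_i)/d_i and (m_0, d_0) = (0, 1): a_0 = floor(sqrt(933)) = 30, since 30^2 = 900 <= 933 < 961 = 31^2.
Iterate m_{i+1} = d_i*a_i - m_i, d_{i+1} = (933 - m_{i+1}^2)/d_i, a_{i+1} = floor((a_0 + m_{i+1})/d_{i+1}):
  m_1 = 1*30 - 0 = 30, d_1 = (933 - 30^2)/1 = 33/1 = 33, a_1 = floor((30 + 30)/33) = 1.
  m_2 = 33*1 - 30 = 3, d_2 = (933 - 3^2)/33 = 924/33 = 28, a_2 = floor((30 + 3)/28) = 1.
  m_3 = 28*1 - 3 = 25, d_3 = (933 - 25^2)/28 = 308/28 = 11, a_3 = floor((30 + 25)/11) = 5.
  m_4 = 11*5 - 25 = 30, d_4 = (933 - 30^2)/11 = 33/11 = 3, a_4 = floor((30 + 30)/3) = 20.
  m_5 = 3*20 - 30 = 30, d_5 = (933 - 30^2)/3 = 33/3 = 11, a_5 = floor((30 + 30)/11) = 5.
  m_6 = 11*5 - 30 = 25, d_6 = (933 - 25^2)/11 = 308/11 = 28, a_6 = floor((30 + 25)/28) = 1.
  m_7 = 28*1 - 25 = 3, d_7 = (933 - 3^2)/28 = 924/28 = 33, a_7 = floor((30 + 3)/33) = 1.
  m_8 = 33*1 - 3 = 30, d_8 = (933 - 30^2)/33 = 33/33 = 1, a_8 = floor((30 + 30)/1) = 60.
  m_9 = 1*60 - 30 = 30, d_9 = (933 - 30^2)/1 = 33/1 = 33: (m_9, d_9) = (m_1, d_1) = (30, 33), so from here the quotients repeat a_1, ..., a_8; the period length is 8.
So sqrt(933) = [30; (1, 1, 5, 20, 5, 1, 1, 60)] with period length k = 8.
k is even, so the fundamental solution of x^2 - 933y^2 = 1 is (p_{k-1}, q_{k-1}) = (p_7, q_7); compute convergents through index 7.
Convergents (p_i = a_i*p_{i-1} + p_{i-2}, q_i = a_i*q_{i-1} + q_{i-2} with p_{-2}=0, p_{-1}=1, q_{-2}=1, q_{-1}=0):
  i=0: a_0=30, p_0 = 30*1 + 0 = 30, q_0 = 30*0 + 1 = 1.
  i=1: a_1=1, p_1 = 1*30 + 1 = 31, q_1 = 1*1 + 0 = 1.
  i=2: a_2=1, p_2 = 1*31 + 30 = 61, q_2 = 1*1 + 1 = 2.
  i=3: a_3=5, p_3 = 5*61 + 31 = 336, q_3 = 5*2 + 1 = 11.
  i=4: a_4=20, p_4 = 20*336 + 61 = 6781, q_4 = 20*11 + 2 = 222.
  i=5: a_5=5, p_5 = 5*6781 + 336 = 34241, q_5 = 5*222 + 11 = 1121.
  i=6: a_6=1, p_6 = 1*34241 + 6781 = 41022, q_6 = 1*1121 + 222 = 1343.
  i=7: a_7=1, p_7 = 1*41022 + 34241 = 75263, q_7 = 1*1343 + 1121 = 2464.
Check: 75263^2 - 933*2464^2 = 5664519169 - 5664519168 = 1, so (x, y) = (75263, 2464) solves the equation, and by the theorem it is the least positive solution.

(x, y) = (75263, 2464)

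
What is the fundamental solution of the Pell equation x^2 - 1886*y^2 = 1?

First expand sqrt(1886) as a continued fraction. With x_i = (sqrt(1886) + m_i)/d_i and (m_0, d_0) = (0, 1): a_0 = floor(sqrt(1886)) = 43, since 43^2 = 1849 <= 1886 < 1936 = 44^2.
Iterate m_{i+1} = d_i*a_i - m_i, d_{i+1} = (1886 - m_{i+1}^2)/d_i, a_{i+1} = floor((a_0 + m_{i+1})/d_{i+1}):
  m_1 = 1*43 - 0 = 43, d_1 = (1886 - 43^2)/1 = 37/1 = 37, a_1 = floor((43 + 43)/37) = 2.
  m_2 = 37*2 - 43 = 31, d_2 = (1886 - 31^2)/37 = 925/37 = 25, a_2 = floor((43 + 31)/25) = 2.
  m_3 = 25*2 - 31 = 19, d_3 = (1886 - 19^2)/25 = 1525/25 = 61, a_3 = floor((43 + 19)/61) = 1.
  m_4 = 61*1 - 19 = 42, d_4 = (1886 - 42^2)/61 = 122/61 = 2, a_4 = floor((43 + 42)/2) = 42.
  m_5 = 2*42 - 42 = 42, d_5 = (1886 - 42^2)/2 = 122/2 = 61, a_5 = floor((43 + 42)/61) = 1.
  m_6 = 61*1 - 42 = 19, d_6 = (1886 - 19^2)/61 = 1525/61 = 25, a_6 = floor((43 + 19)/25) = 2.
  m_7 = 25*2 - 19 = 31, d_7 = (1886 - 31^2)/25 = 925/25 = 37, a_7 = floor((43 + 31)/37) = 2.
  m_8 = 37*2 - 31 = 43, d_8 = (1886 - 43^2)/37 = 37/37 = 1, a_8 = floor((43 + 43)/1) = 86.
  m_9 = 1*86 - 43 = 43, d_9 = (1886 - 43^2)/1 = 37/1 = 37: (m_9, d_9) = (m_1, d_1) = (43, 37), so from here the quotients repeat a_1, ..., a_8; the period length is 8.
So sqrt(1886) = [43; (2, 2, 1, 42, 1, 2, 2, 86)] with period length k = 8.
k is even, so the fundamental solution of x^2 - 1886y^2 = 1 is (p_{k-1}, q_{k-1}) = (p_7, q_7); compute convergents through index 7.
Convergents (p_i = a_i*p_{i-1} + p_{i-2}, q_i = a_i*q_{i-1} + q_{i-2} with p_{-2}=0, p_{-1}=1, q_{-2}=1, q_{-1}=0):
  i=0: a_0=43, p_0 = 43*1 + 0 = 43, q_0 = 43*0 + 1 = 1.
  i=1: a_1=2, p_1 = 2*43 + 1 = 87, q_1 = 2*1 + 0 = 2.
  i=2: a_2=2, p_2 = 2*87 + 43 = 217, q_2 = 2*2 + 1 = 5.
  i=3: a_3=1, p_3 = 1*217 + 87 = 304, q_3 = 1*5 + 2 = 7.
  i=4: a_4=42, p_4 = 42*304 + 217 = 12985, q_4 = 42*7 + 5 = 299.
  i=5: a_5=1, p_5 = 1*12985 + 304 = 13289, q_5 = 1*299 + 7 = 306.
  i=6: a_6=2, p_6 = 2*13289 + 12985 = 39563, q_6 = 2*306 + 299 = 911.
  i=7: a_7=2, p_7 = 2*39563 + 13289 = 92415, q_7 = 2*911 + 306 = 2128.
Check: 92415^2 - 1886*2128^2 = 8540532225 - 8540532224 = 1, so (x, y) = (92415, 2128) solves the equation, and by the theorem it is the least positive solution.

(x, y) = (92415, 2128)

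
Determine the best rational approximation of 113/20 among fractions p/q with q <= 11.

62/11

Expand x = 113/20 as a continued fraction with the Euclidean algorithm:
  113 = 5*20 + 13, so a_0 = 5.
  20 = 1*13 + 7, so a_1 = 1.
  13 = 1*7 + 6, so a_2 = 1.
  7 = 1*6 + 1, so a_3 = 1.
  6 = 6*1 + 0, so a_4 = 6.
so x = [5; 1, 1, 1, 6].
Convergents (p_i = a_i*p_{i-1} + p_{i-2}, q_i = a_i*q_{i-1} + q_{i-2} with p_{-2}=0, p_{-1}=1, q_{-2}=1, q_{-1}=0), until the denominator exceeds 11:
  i=0: a_0=5, p_0 = 5*1 + 0 = 5, q_0 = 5*0 + 1 = 1.
  i=1: a_1=1, p_1 = 1*5 + 1 = 6, q_1 = 1*1 + 0 = 1.
  i=2: a_2=1, p_2 = 1*6 + 5 = 11, q_2 = 1*1 + 1 = 2.
  i=3: a_3=1, p_3 = 1*11 + 6 = 17, q_3 = 1*2 + 1 = 3.
  i=4: a_4=6, p_4 = 6*17 + 11 = 113, q_4 = 6*3 + 2 = 20.
q_4 = 20 > 11, so the last convergent with denominator <= 11 is p_3/q_3 = 17/3.
The closest fraction with denominator <= 11 is either p_3/q_3 or the intermediate fraction (k*p_3 + p_2)/(k*q_3 + q_2) with the largest k >= 1 whose denominator stays <= 11; these approach x as k grows, and every other convergent or intermediate fraction in range is farther away.
Largest k: floor((11 - q_2)/q_3) = floor((11 - 2)/3) = 3.
That gives (3*17 + 11)/(3*3 + 2) = 62/11.
Compare the errors: |x - 17/3| = |113*3 - 17*20|/(20*3) = 1/60, and |x - 62/11| = |113*11 - 62*20|/(20*11) = 3/220.
Cross-multiplying, 3*60 = 180 < 220 = 1*220, so 3/220 is smaller: the intermediate fraction 62/11 is closer to x than 17/3.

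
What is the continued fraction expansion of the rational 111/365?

Run the Euclidean algorithm on 111 and 365; the successive quotients are the partial quotients a_0, a_1, ... (each step inverts the fractional part left over by the previous one):
  111 = 0*365 + 111, so a_0 = 0.
  365 = 3*111 + 32, so a_1 = 3.
  111 = 3*32 + 15, so a_2 = 3.
  32 = 2*15 + 2, so a_3 = 2.
  15 = 7*2 + 1, so a_4 = 7.
  2 = 2*1 + 0, so a_5 = 2.
The remainder reaches 0 after 6 divisions, so the expansion has 6 partial quotients, read off in order.

[0; 3, 3, 2, 7, 2]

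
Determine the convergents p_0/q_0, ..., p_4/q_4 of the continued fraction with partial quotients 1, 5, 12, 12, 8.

1/1, 6/5, 73/61, 882/737, 7129/5957

Using the convergent recurrence p_i = a_i*p_{i-1} + p_{i-2}, q_i = a_i*q_{i-1} + q_{i-2} with p_{-2}=0, p_{-1}=1, q_{-2}=1, q_{-1}=0:
  i=0: a_0=1, p_0 = 1*1 + 0 = 1, q_0 = 1*0 + 1 = 1.
  i=1: a_1=5, p_1 = 5*1 + 1 = 6, q_1 = 5*1 + 0 = 5.
  i=2: a_2=12, p_2 = 12*6 + 1 = 73, q_2 = 12*5 + 1 = 61.
  i=3: a_3=12, p_3 = 12*73 + 6 = 882, q_3 = 12*61 + 5 = 737.
  i=4: a_4=8, p_4 = 8*882 + 73 = 7129, q_4 = 8*737 + 61 = 5957.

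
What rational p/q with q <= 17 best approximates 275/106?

Expand x = 275/106 as a continued fraction with the Euclidean algorithm:
  275 = 2*106 + 63, so a_0 = 2.
  106 = 1*63 + 43, so a_1 = 1.
  63 = 1*43 + 20, so a_2 = 1.
  43 = 2*20 + 3, so a_3 = 2.
  20 = 6*3 + 2, so a_4 = 6.
  3 = 1*2 + 1, so a_5 = 1.
  2 = 2*1 + 0, so a_6 = 2.
so x = [2; 1, 1, 2, 6, 1, 2].
Convergents (p_i = a_i*p_{i-1} + p_{i-2}, q_i = a_i*q_{i-1} + q_{i-2} with p_{-2}=0, p_{-1}=1, q_{-2}=1, q_{-1}=0), until the denominator exceeds 17:
  i=0: a_0=2, p_0 = 2*1 + 0 = 2, q_0 = 2*0 + 1 = 1.
  i=1: a_1=1, p_1 = 1*2 + 1 = 3, q_1 = 1*1 + 0 = 1.
  i=2: a_2=1, p_2 = 1*3 + 2 = 5, q_2 = 1*1 + 1 = 2.
  i=3: a_3=2, p_3 = 2*5 + 3 = 13, q_3 = 2*2 + 1 = 5.
  i=4: a_4=6, p_4 = 6*13 + 5 = 83, q_4 = 6*5 + 2 = 32.
q_4 = 32 > 17, so the last convergent with denominator <= 17 is p_3/q_3 = 13/5.
The closest fraction with denominator <= 17 is either p_3/q_3 or the intermediate fraction (k*p_3 + p_2)/(k*q_3 + q_2) with the largest k >= 1 whose denominator stays <= 17; these approach x as k grows, and every other convergent or intermediate fraction in range is farther away.
Largest k: floor((17 - q_2)/q_3) = floor((17 - 2)/5) = 3.
That gives (3*13 + 5)/(3*5 + 2) = 44/17.
Compare the errors: |x - 13/5| = |275*5 - 13*106|/(106*5) = 3/530, and |x - 44/17| = |275*17 - 44*106|/(106*17) = 11/1802.
Cross-multiplying, 3*1802 = 5406 < 5830 = 11*530, so 3/530 is smaller: the convergent 13/5 is closer to x than 44/17.

13/5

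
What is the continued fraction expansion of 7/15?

[0; 2, 7]

Run the Euclidean algorithm on 7 and 15; the successive quotients are the partial quotients a_0, a_1, ... (each step inverts the fractional part left over by the previous one):
  7 = 0*15 + 7, so a_0 = 0.
  15 = 2*7 + 1, so a_1 = 2.
  7 = 7*1 + 0, so a_2 = 7.
The remainder reaches 0 after 3 divisions, so the expansion has 3 partial quotients, read off in order.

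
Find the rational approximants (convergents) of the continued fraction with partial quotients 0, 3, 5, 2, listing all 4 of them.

0/1, 1/3, 5/16, 11/35

Using the convergent recurrence p_i = a_i*p_{i-1} + p_{i-2}, q_i = a_i*q_{i-1} + q_{i-2} with p_{-2}=0, p_{-1}=1, q_{-2}=1, q_{-1}=0:
  i=0: a_0=0, p_0 = 0*1 + 0 = 0, q_0 = 0*0 + 1 = 1.
  i=1: a_1=3, p_1 = 3*0 + 1 = 1, q_1 = 3*1 + 0 = 3.
  i=2: a_2=5, p_2 = 5*1 + 0 = 5, q_2 = 5*3 + 1 = 16.
  i=3: a_3=2, p_3 = 2*5 + 1 = 11, q_3 = 2*16 + 3 = 35.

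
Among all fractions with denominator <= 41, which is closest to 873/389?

92/41

Expand x = 873/389 as a continued fraction with the Euclidean algorithm:
  873 = 2*389 + 95, so a_0 = 2.
  389 = 4*95 + 9, so a_1 = 4.
  95 = 10*9 + 5, so a_2 = 10.
  9 = 1*5 + 4, so a_3 = 1.
  5 = 1*4 + 1, so a_4 = 1.
  4 = 4*1 + 0, so a_5 = 4.
so x = [2; 4, 10, 1, 1, 4].
Convergents (p_i = a_i*p_{i-1} + p_{i-2}, q_i = a_i*q_{i-1} + q_{i-2} with p_{-2}=0, p_{-1}=1, q_{-2}=1, q_{-1}=0), until the denominator exceeds 41:
  i=0: a_0=2, p_0 = 2*1 + 0 = 2, q_0 = 2*0 + 1 = 1.
  i=1: a_1=4, p_1 = 4*2 + 1 = 9, q_1 = 4*1 + 0 = 4.
  i=2: a_2=10, p_2 = 10*9 + 2 = 92, q_2 = 10*4 + 1 = 41.
  i=3: a_3=1, p_3 = 1*92 + 9 = 101, q_3 = 1*41 + 4 = 45.
q_3 = 45 > 41, so the last convergent with denominator <= 41 is p_2/q_2 = 92/41.
The closest fraction with denominator <= 41 is either p_2/q_2 or the intermediate fraction (k*p_2 + p_1)/(k*q_2 + q_1) with the largest k >= 1 whose denominator stays <= 41; these approach x as k grows, and every other convergent or intermediate fraction in range is farther away.
Largest k: floor((41 - q_1)/q_2) = floor((41 - 4)/41) = 0.
Since k = 0, no intermediate fraction beyond p_2/q_2 has denominator <= 41, so the convergent 92/41 is the closest (its error is |873*41 - 92*389|/(389*41) = 5/15949).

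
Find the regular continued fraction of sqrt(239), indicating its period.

[15; (2, 5, 1, 2, 4, 15, 4, 2, 1, 5, 2, 30)]

Write x_i = (sqrt(239) + m_i)/d_i with (m_0, d_0) = (0, 1). a_0 = floor(sqrt(239)) = 15, since 15^2 = 225 <= 239 < 256 = 16^2.
Iterate m_{i+1} = d_i*a_i - m_i, d_{i+1} = (239 - m_{i+1}^2)/d_i, a_{i+1} = floor((a_0 + m_{i+1})/d_{i+1}):
  m_1 = 1*15 - 0 = 15, d_1 = (239 - 15^2)/1 = 14/1 = 14, a_1 = floor((15 + 15)/14) = 2.
  m_2 = 14*2 - 15 = 13, d_2 = (239 - 13^2)/14 = 70/14 = 5, a_2 = floor((15 + 13)/5) = 5.
  m_3 = 5*5 - 13 = 12, d_3 = (239 - 12^2)/5 = 95/5 = 19, a_3 = floor((15 + 12)/19) = 1.
  m_4 = 19*1 - 12 = 7, d_4 = (239 - 7^2)/19 = 190/19 = 10, a_4 = floor((15 + 7)/10) = 2.
  m_5 = 10*2 - 7 = 13, d_5 = (239 - 13^2)/10 = 70/10 = 7, a_5 = floor((15 + 13)/7) = 4.
  m_6 = 7*4 - 13 = 15, d_6 = (239 - 15^2)/7 = 14/7 = 2, a_6 = floor((15 + 15)/2) = 15.
  m_7 = 2*15 - 15 = 15, d_7 = (239 - 15^2)/2 = 14/2 = 7, a_7 = floor((15 + 15)/7) = 4.
  m_8 = 7*4 - 15 = 13, d_8 = (239 - 13^2)/7 = 70/7 = 10, a_8 = floor((15 + 13)/10) = 2.
  m_9 = 10*2 - 13 = 7, d_9 = (239 - 7^2)/10 = 190/10 = 19, a_9 = floor((15 + 7)/19) = 1.
  m_10 = 19*1 - 7 = 12, d_10 = (239 - 12^2)/19 = 95/19 = 5, a_10 = floor((15 + 12)/5) = 5.
  m_11 = 5*5 - 12 = 13, d_11 = (239 - 13^2)/5 = 70/5 = 14, a_11 = floor((15 + 13)/14) = 2.
  m_12 = 14*2 - 13 = 15, d_12 = (239 - 15^2)/14 = 14/14 = 1, a_12 = floor((15 + 15)/1) = 30.
  m_13 = 1*30 - 15 = 15, d_13 = (239 - 15^2)/1 = 14/1 = 14: (m_13, d_13) = (m_1, d_1) = (15, 14), so from here the quotients repeat a_1, ..., a_12; the period length is 12.
Hence the expansion of sqrt(239) is a_0 = 15 followed by the repeating block 2, 5, 1, 2, 4, 15, 4, 2, 1, 5, 2, 30 (period 12).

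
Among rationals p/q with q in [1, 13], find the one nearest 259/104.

5/2

Expand x = 259/104 as a continued fraction with the Euclidean algorithm:
  259 = 2*104 + 51, so a_0 = 2.
  104 = 2*51 + 2, so a_1 = 2.
  51 = 25*2 + 1, so a_2 = 25.
  2 = 2*1 + 0, so a_3 = 2.
so x = [2; 2, 25, 2].
Convergents (p_i = a_i*p_{i-1} + p_{i-2}, q_i = a_i*q_{i-1} + q_{i-2} with p_{-2}=0, p_{-1}=1, q_{-2}=1, q_{-1}=0), until the denominator exceeds 13:
  i=0: a_0=2, p_0 = 2*1 + 0 = 2, q_0 = 2*0 + 1 = 1.
  i=1: a_1=2, p_1 = 2*2 + 1 = 5, q_1 = 2*1 + 0 = 2.
  i=2: a_2=25, p_2 = 25*5 + 2 = 127, q_2 = 25*2 + 1 = 51.
q_2 = 51 > 13, so the last convergent with denominator <= 13 is p_1/q_1 = 5/2.
The closest fraction with denominator <= 13 is either p_1/q_1 or the intermediate fraction (k*p_1 + p_0)/(k*q_1 + q_0) with the largest k >= 1 whose denominator stays <= 13; these approach x as k grows, and every other convergent or intermediate fraction in range is farther away.
Largest k: floor((13 - q_0)/q_1) = floor((13 - 1)/2) = 6.
That gives (6*5 + 2)/(6*2 + 1) = 32/13.
Compare the errors: |x - 5/2| = |259*2 - 5*104|/(104*2) = 2/208, and |x - 32/13| = |259*13 - 32*104|/(104*13) = 39/1352.
Cross-multiplying, 2*1352 = 2704 < 8112 = 39*208, so 2/208 is smaller: the convergent 5/2 is closer to x than 32/13.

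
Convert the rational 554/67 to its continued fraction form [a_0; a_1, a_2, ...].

[8; 3, 1, 2, 1, 1, 2]

Run the Euclidean algorithm on 554 and 67; the successive quotients are the partial quotients a_0, a_1, ... (each step inverts the fractional part left over by the previous one):
  554 = 8*67 + 18, so a_0 = 8.
  67 = 3*18 + 13, so a_1 = 3.
  18 = 1*13 + 5, so a_2 = 1.
  13 = 2*5 + 3, so a_3 = 2.
  5 = 1*3 + 2, so a_4 = 1.
  3 = 1*2 + 1, so a_5 = 1.
  2 = 2*1 + 0, so a_6 = 2.
The remainder reaches 0 after 7 divisions, so the expansion has 7 partial quotients, read off in order.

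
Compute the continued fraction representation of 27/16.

Run the Euclidean algorithm on 27 and 16; the successive quotients are the partial quotients a_0, a_1, ... (each step inverts the fractional part left over by the previous one):
  27 = 1*16 + 11, so a_0 = 1.
  16 = 1*11 + 5, so a_1 = 1.
  11 = 2*5 + 1, so a_2 = 2.
  5 = 5*1 + 0, so a_3 = 5.
The remainder reaches 0 after 4 divisions, so the expansion has 4 partial quotients, read off in order.

[1; 1, 2, 5]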